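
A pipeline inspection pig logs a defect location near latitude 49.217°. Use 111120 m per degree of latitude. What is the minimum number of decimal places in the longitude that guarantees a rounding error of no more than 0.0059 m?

At 49.217° one degree of longitude covers 111120 × cos 49.217° ≈ 111120 × 0.6532 ≈ 72583.1 m.
Rounding to N decimal places gives at most 0.5 × 10⁻ᴺ degrees of error, i.e. 0.5 × 10⁻ᴺ × 72583.1 m.
Setting 36291.6 × 10⁻ᴺ ≤ 0.0059 gives 10ᴺ ≥ 6.151e+06, i.e. N ≥ 6.79.
So 7 decimal places suffice (0.00363 m); 6 would allow up to 0.0363 m.

7 decimal places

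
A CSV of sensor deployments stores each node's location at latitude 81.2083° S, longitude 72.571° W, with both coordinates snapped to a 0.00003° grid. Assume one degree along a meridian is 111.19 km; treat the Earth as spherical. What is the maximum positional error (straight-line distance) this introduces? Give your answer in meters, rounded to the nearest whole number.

With a 0.00003° grid the true value lies within half a step, ±0.00003°/2 = ±1.5e-05°, of the stored one.
N–S: 1.5e-05° × 111190 m/° = 1.66785 m.
E–W at 81.2083°: 1.5e-05° × 111190 × cos 81.2083° = 1.5e-05 × 111190 × 0.1528 ≈ 0.254919 m.
The two errors are perpendicular, so the maximum displacement is √(1.66785² + 0.254919²) ≈ 1.68722 m.

2 meters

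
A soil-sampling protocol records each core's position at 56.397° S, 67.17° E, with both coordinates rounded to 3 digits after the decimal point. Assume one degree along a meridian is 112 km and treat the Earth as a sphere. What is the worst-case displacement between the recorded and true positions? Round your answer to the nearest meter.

64 meters

Rounding to 3 decimal places leaves each coordinate within ±0.0005° of the true value.
N–S: 0.0005° × 112000 m/° = 56 m.
Longitude error → 0.0005 × 112000 × cos 56.397° = 0.0005 × 112000 × 0.5534 ≈ 30.9924 m.
Combining orthogonally: (56² + 30.9924²)^½ ≈ 64.0041 m.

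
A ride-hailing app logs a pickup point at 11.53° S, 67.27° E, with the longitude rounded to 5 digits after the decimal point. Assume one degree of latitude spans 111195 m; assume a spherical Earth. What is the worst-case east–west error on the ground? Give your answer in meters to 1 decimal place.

0.5 meters

Rounding to 5 decimal places leaves the longitude within ±5e-06° of the true value.
Parallels shrink by cos φ, so at 11.53° a degree of longitude is 111195 × 0.9798 ≈ 108951 m.
Maximum E–W displacement: 5e-06 × 108951 = 0.544756 m.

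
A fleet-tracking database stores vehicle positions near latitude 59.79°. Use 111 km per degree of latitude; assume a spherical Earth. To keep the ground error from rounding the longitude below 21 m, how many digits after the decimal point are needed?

At 59.79° one degree of longitude covers 111000 × cos 59.79° ≈ 111000 × 0.5032 ≈ 55852 m.
With N decimal places the half-ulp bound is 0.5·10⁻ᴺ°, or 0.5·10⁻ᴺ × 55852 m on the ground.
Setting 27926 × 10⁻ᴺ ≤ 21 gives 10ᴺ ≥ 1330, i.e. N ≥ 3.12.
So 4 decimal places suffice (2.79 m); 3 would allow up to 27.9 m.

4 decimal places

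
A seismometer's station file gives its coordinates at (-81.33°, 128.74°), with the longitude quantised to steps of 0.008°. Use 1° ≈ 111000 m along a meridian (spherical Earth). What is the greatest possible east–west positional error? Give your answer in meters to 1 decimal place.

66.9 meters

With a 0.008° grid the true value lies within half a step, ±0.008°/2 = ±0.004°, of the stored one.
One degree of longitude at 81.33° is 111000 × cos 81.33° ≈ 111000 × 0.1507 = 16732.5 m.
East–west error: 0.004° × 16732.5 m/° ≈ 66.93 m.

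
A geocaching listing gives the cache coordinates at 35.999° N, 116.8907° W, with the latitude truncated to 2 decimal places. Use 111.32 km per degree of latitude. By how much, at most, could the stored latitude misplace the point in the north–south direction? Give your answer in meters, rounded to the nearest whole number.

1113 meters

Truncating at 2 decimal places can drop up to a full unit in the last place, so the latitude may be off by as much as 0.01°.
So the N–S error is at most 0.01 × 111320 = 1113.2 m.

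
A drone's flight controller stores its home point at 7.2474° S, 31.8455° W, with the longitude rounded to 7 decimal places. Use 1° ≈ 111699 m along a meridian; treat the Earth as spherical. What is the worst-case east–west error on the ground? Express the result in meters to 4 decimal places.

Rounding to 7 decimal places leaves the longitude within ±5e-08° of the true value.
At latitude 7.2474° a degree of longitude spans 111699 m × cos 7.2474° = 111699 × 0.9920 ≈ 110807 m.
East–west error: 5e-08° × 110807 m/° ≈ 0.00554033 m.

0.0055 meters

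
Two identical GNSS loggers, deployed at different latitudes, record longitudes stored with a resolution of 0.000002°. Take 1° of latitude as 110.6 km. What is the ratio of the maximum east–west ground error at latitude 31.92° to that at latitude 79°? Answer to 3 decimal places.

4.448

With a 0.000002° grid the true value lies within half a step, ±0.000002°/2 = ±1e-06°, of the stored one.
Error at 31.92° = 1e-06° × 110600 × cos 31.92° ≈ 0.1106 × 0.8488 = 0.093876 m.
At 79°: 1e-06° × 110600 × cos 79° = 1e-06 × 110600 × 0.1908 ≈ 0.021103 m.
Ratio: 0.093876 / 0.021103 = cos 31.92° / cos 79° ≈ 4.4484.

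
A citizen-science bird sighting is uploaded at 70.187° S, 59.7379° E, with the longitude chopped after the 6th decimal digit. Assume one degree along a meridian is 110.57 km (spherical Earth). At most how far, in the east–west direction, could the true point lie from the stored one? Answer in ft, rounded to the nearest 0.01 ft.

0.12 ft

Truncating at 6 decimal places can drop up to a full unit in the last place, so the longitude may be off by as much as 1e-06°.
At latitude 70.187° a degree of longitude spans 110570 m × cos 70.187° = 110570 × 0.3390 ≈ 37477.9 m.
Maximum E–W displacement: 1e-06 × 37477.9 = 0.0374779 m.
In feet: 0.0374779 m ÷ 0.3048 ≈ 0.12296 ft.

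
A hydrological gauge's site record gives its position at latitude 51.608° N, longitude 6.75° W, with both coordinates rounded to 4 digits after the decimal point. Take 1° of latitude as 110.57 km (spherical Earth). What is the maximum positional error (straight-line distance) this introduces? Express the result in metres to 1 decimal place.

6.5 metres

Rounding to 4 decimal places leaves each coordinate within ±5e-05° of the true value.
Latitude error → 5e-05 × 110570 = 5.5285 m along the meridian.
E–W at 51.608°: 5e-05° × 110570 × cos 51.608° = 5e-05 × 110570 × 0.6210 ≈ 3.43341 m.
Combining orthogonally: (5.5285² + 3.43341²)^½ ≈ 6.50789 m.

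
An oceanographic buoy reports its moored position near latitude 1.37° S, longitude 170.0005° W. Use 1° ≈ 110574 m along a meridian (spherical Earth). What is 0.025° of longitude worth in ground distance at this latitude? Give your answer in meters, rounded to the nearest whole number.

2764 meters

0.025° of longitude at 1.37° is 0.025 × 110574 × cos 1.37° ≈ 0.025 × 110542 = 2763.56 m.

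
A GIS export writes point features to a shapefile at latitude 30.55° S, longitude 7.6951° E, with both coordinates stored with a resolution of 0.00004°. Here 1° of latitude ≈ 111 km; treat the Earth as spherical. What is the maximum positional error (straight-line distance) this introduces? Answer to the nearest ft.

With a 0.00004° grid the true value lies within half a step, ±0.00004°/2 = ±2e-05°, of the stored one.
Latitude error → 2e-05 × 111000 = 2.22 m along the meridian.
East–west component at 30.55°: 2e-05° × 111000 × cos 30.55° ≈ 2e-05 × 95591.6 ≈ 1.91183 m.
Worst case both components are at the extreme and orthogonal: √(2.22² + 1.91183²) ≈ 2.92976 m.
Converting: 2.92976 m × 3.2808 ft/m ≈ 9.6121 ft.

10 ft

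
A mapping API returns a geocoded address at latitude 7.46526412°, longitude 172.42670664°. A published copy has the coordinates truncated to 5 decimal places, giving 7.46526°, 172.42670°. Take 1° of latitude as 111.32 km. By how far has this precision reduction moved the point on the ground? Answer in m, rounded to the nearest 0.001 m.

0.865 m

Δlat = 7.46526412 − 7.46526 = +0.00000412°; Δlon = 172.42670664 − 172.42670 = +0.00000664°.
North–south shift: 0.00000412 × 111320 = 0.458638 m.
East–west at this latitude: 0.00000664° × 111320 × cos 7.46526° ≈ 0.00000664 × 110376 = 0.7329 m.
Distance: √(0.458638² + 0.7329²) ≈ 0.864576 m.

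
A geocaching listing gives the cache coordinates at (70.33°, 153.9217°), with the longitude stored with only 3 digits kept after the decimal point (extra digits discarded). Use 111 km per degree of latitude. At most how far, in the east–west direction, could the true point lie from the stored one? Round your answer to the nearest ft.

Truncating at 3 decimal places can drop up to a full unit in the last place, so the longitude may be off by as much as 0.001°.
Parallels shrink by cos φ, so at 70.33° a degree of longitude is 111000 × 0.3366 ≈ 37362.9 m.
So at most 0.001° × 37362.9 ≈ 37.3629 m east–west.
Converting: 37.3629 m × 3.2808 ft/m ≈ 122.58 ft.

123 ft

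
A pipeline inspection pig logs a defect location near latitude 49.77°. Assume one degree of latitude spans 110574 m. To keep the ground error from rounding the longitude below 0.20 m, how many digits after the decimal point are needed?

6 decimal places

At 49.77° one degree of longitude covers 110574 × cos 49.77° ≈ 110574 × 0.6459 ≈ 71415 m.
Rounding to N decimal places gives at most 0.5 × 10⁻ᴺ degrees of error, i.e. 0.5 × 10⁻ᴺ × 71415 m.
Setting 35707.5 × 10⁻ᴺ ≤ 0.20 gives 10ᴺ ≥ 1.785e+05, i.e. N ≥ 5.25.
At 5 places the error can reach 0.357 m, but 6 places keeps it to 0.0357 m.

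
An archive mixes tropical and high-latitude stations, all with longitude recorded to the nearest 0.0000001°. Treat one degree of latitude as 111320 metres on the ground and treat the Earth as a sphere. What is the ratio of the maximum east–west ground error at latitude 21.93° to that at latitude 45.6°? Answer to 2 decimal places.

Rounding to 7 decimal places leaves the longitude within ±5e-08° of the true value.
Error at 21.93° = 5e-08° × 111320 × cos 21.93° ≈ 0.005566 × 0.9276 = 0.0051632 m.
At 45.6°: 5e-08° × 111320 × cos 45.6° = 5e-08 × 111320 × 0.6997 ≈ 0.0038943 m.
Ratio: 0.0051632 / 0.0038943 = cos 21.93° / cos 45.6° ≈ 1.3258.

1.33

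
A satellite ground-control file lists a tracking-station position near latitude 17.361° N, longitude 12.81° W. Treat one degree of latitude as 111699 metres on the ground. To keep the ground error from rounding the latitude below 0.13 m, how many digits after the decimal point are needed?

6

One degree of latitude covers 111699 m.
Rounding to N decimal places gives at most 0.5 × 10⁻ᴺ degrees of error, i.e. 0.5 × 10⁻ᴺ × 111699 m.
Setting 55849.5 × 10⁻ᴺ ≤ 0.13 gives 10ᴺ ≥ 4.296e+05, i.e. N ≥ 5.63.
N = 5 would give 0.558 m (too coarse); N = 6 gives 0.0558 m ≤ 0.13 m.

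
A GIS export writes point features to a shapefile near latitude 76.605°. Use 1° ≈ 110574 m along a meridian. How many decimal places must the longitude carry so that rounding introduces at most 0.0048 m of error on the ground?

At 76.605° one degree of longitude covers 110574 × cos 76.605° ≈ 110574 × 0.2317 ≈ 25615.9 m.
Rounding to N decimal places gives at most 0.5 × 10⁻ᴺ degrees of error, i.e. 0.5 × 10⁻ᴺ × 25615.9 m.
Setting 12808 × 10⁻ᴺ ≤ 0.0048 gives 10ᴺ ≥ 2.668e+06, i.e. N ≥ 6.43.
N = 6 would give 0.0128 m (too coarse); N = 7 gives 0.00128 m ≤ 0.0048 m.

7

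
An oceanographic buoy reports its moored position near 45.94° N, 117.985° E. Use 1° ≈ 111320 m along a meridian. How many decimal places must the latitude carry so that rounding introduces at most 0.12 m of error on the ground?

6 decimal places

One degree of latitude covers 111320 m.
With N decimal places the half-ulp bound is 0.5·10⁻ᴺ°, or 0.5·10⁻ᴺ × 111320 m on the ground.
Setting 55660 × 10⁻ᴺ ≤ 0.12 gives 10ᴺ ≥ 4.638e+05, i.e. N ≥ 5.67.
At 5 places the error can reach 0.557 m, but 6 places keeps it to 0.0557 m.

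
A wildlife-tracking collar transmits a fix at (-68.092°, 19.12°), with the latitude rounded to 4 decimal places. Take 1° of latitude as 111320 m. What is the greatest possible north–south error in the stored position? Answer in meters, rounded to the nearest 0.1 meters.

Rounding to 4 decimal places leaves the latitude within ±5e-05° of the true value.
North–south distance: 5e-05° × 111320 m/° = 5.566 m.

5.6 meters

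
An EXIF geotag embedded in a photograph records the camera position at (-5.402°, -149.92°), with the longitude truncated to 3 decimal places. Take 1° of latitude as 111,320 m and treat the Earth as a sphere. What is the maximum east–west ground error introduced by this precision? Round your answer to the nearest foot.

Truncating at 3 decimal places can drop up to a full unit in the last place, so the longitude may be off by as much as 0.001°.
One degree of longitude at 5.402° is 111320 × cos 5.402° ≈ 111320 × 0.9956 = 110826 m.
Maximum E–W displacement: 0.001 × 110826 = 110.826 m.
Converting: 110.826 m × 3.2808 ft/m ≈ 363.6 ft.

364 feet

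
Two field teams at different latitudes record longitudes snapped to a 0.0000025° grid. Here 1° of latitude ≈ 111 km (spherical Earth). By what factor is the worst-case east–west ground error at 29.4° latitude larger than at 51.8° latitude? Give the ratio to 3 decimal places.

1.409

With a 0.0000025° grid the true value lies within half a step, ±0.0000025°/2 = ±1.25e-06°, of the stored one.
Error at 29.4° = 1.25e-06° × 111000 × cos 29.4° ≈ 0.13875 × 0.8712 = 0.12088 m.
At 51.8°: 1.25e-06° × 111000 × cos 51.8° = 1.25e-06 × 111000 × 0.6184 ≈ 0.085804 m.
The ratio reduces to cos 29.4° / cos 51.8° = 0.8712/0.6184 ≈ 1.4088.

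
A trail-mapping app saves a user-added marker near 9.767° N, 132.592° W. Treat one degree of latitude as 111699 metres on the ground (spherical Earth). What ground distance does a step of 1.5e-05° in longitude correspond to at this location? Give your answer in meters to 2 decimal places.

1.5e-05° of longitude at 9.767° is 1.5e-05 × 111699 × cos 9.767° ≈ 1.5e-05 × 110080 = 1.6512 m.

1.65 meters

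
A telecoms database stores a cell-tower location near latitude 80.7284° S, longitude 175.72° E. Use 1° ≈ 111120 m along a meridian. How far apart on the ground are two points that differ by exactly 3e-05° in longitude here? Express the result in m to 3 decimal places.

0.537 m

One degree of longitude here spans 111120 × cos 80.7284° = 111120 × 0.1611 ≈ 17903.1 m; 3e-05° of that is 0.537092 m.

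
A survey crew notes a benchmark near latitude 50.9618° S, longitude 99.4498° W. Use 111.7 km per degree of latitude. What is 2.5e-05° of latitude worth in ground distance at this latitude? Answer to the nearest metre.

2.5e-05° × 111700 m/° = 2.7925 m.

3 metres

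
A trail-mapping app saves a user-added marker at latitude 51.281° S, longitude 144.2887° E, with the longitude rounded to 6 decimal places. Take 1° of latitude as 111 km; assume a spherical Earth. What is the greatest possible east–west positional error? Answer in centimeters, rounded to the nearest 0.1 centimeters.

Rounding to 6 decimal places leaves the longitude within ±5e-07° of the true value.
At latitude 51.281° a degree of longitude spans 111000 m × cos 51.281° = 111000 × 0.6255 ≈ 69430.7 m.
Maximum E–W displacement: 5e-07 × 69430.7 = 0.0347153 m.
That is 0.0347153 m = 3.4715 cm.

3.5 centimeters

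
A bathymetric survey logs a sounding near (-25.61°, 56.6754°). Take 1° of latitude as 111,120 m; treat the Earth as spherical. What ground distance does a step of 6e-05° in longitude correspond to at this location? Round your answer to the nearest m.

6 m

At 25.61° a degree of longitude is 111120 × cos 25.61° ≈ 100203 m, so 6e-05° corresponds to 6.01219 m.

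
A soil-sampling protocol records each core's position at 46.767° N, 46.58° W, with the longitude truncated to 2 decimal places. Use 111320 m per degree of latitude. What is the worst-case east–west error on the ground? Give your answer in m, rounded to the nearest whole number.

Truncating at 2 decimal places can drop up to a full unit in the last place, so the longitude may be off by as much as 0.01°.
One degree of longitude at 46.767° is 111320 × cos 46.767° ≈ 111320 × 0.6850 = 76250.5 m.
East–west error: 0.01° × 76250.5 m/° ≈ 762.505 m.

763 m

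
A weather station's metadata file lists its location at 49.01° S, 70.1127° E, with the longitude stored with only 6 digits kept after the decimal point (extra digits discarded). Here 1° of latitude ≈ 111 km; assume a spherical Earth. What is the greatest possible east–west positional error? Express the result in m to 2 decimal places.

Truncating at 6 decimal places can drop up to a full unit in the last place, so the longitude may be off by as much as 1e-06°.
Parallels shrink by cos φ, so at 49.01° a degree of longitude is 111000 × 0.6559 ≈ 72807.9 m.
So at most 1e-06° × 72807.9 ≈ 0.0728079 m east–west.

0.07 m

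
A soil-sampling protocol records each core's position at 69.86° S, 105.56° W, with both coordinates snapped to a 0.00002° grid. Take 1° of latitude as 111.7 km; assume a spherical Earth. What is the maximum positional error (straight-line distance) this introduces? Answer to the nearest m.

1 m

With a 0.00002° grid the true value lies within half a step, ±0.00002°/2 = ±1e-05°, of the stored one.
N–S: 1e-05° × 111700 m/° = 1.117 m.
East–west component at 69.86°: 1e-05° × 111700 × cos 69.86° ≈ 1e-05 × 38460 ≈ 0.3846 m.
Worst case both components are at the extreme and orthogonal: √(1.117² + 0.3846²) ≈ 1.18136 m.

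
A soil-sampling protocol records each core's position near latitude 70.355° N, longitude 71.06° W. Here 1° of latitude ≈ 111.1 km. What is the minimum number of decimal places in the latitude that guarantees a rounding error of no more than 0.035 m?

One degree of latitude covers 111100 m.
Rounding to N decimal places gives at most 0.5 × 10⁻ᴺ degrees of error, i.e. 0.5 × 10⁻ᴺ × 111100 m.
Need 0.5 × 111100 × 10⁻ᴺ ≤ 0.035 → 10⁻ᴺ ≤ 6.301e-07, so N ≥ 6.20.
N = 6 would give 0.0555 m (too coarse); N = 7 gives 0.00556 m ≤ 0.035 m.

7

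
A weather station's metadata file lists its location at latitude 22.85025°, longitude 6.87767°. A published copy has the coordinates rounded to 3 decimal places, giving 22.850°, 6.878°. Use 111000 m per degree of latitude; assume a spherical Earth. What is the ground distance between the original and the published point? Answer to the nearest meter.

Δlat = 22.85025 − 22.850 = +0.00025°; Δlon = 6.87767 − 6.878 = -0.00033°.
North–south shift: 0.00025 × 111000 = 27.75 m.
East–west at this latitude: -0.00033° × 111000 × cos 22.85° ≈ -0.00033 × 102289 = -33.7554 m.
Distance: √(27.75² + 33.7554²) ≈ 43.6977 m.

44 meters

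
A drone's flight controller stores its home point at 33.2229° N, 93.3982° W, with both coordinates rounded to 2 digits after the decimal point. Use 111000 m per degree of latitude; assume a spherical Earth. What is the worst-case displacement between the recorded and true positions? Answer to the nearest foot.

Rounding to 2 decimal places leaves each coordinate within ±0.005° of the true value.
Latitude error → 0.005 × 111000 = 555 m along the meridian.
East–west component at 33.2229°: 0.005° × 111000 × cos 33.2229° ≈ 0.005 × 92856.5 ≈ 464.283 m.
Worst case both components are at the extreme and orthogonal: √(555² + 464.283²) ≈ 723.591 m.
In feet: 723.591 m ÷ 0.3048 ≈ 2374 ft.

2374 feet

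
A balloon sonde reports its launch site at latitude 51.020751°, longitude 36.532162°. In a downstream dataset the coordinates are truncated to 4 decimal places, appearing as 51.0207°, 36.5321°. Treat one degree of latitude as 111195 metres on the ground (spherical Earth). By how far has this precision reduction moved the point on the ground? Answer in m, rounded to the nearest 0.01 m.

7.14 m

Δlat = 51.020751 − 51.0207 = +0.000051°; Δlon = 36.532162 − 36.5321 = +0.000062°.
North–south shift: 0.000051 × 111195 = 5.67094 m.
East–west at this latitude: 0.000062° × 111195 × cos 51.0207° ≈ 0.000062 × 69946.1 = 4.33666 m.
Hypotenuse of the two orthogonal shifts: √(5.67094² + 4.33666²) = 7.13906 m.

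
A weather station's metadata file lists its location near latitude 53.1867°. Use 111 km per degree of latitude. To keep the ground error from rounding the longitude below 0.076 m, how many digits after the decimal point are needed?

At 53.1867° one degree of longitude covers 111000 × cos 53.1867° ≈ 111000 × 0.5992 ≈ 66512.2 m.
N decimal places → at most half a unit in the last place, 0.5 × 10⁻ᴺ° = 66512.2/2 × 10⁻ᴺ m.
Need 0.5 × 66512.2 × 10⁻ᴺ ≤ 0.076 → 10⁻ᴺ ≤ 2.285e-06, so N ≥ 5.64.
At 5 places the error can reach 0.333 m, but 6 places keeps it to 0.0333 m.

6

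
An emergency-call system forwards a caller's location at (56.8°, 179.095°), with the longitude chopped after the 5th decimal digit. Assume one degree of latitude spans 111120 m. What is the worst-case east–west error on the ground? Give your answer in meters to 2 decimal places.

Truncating at 5 decimal places can drop up to a full unit in the last place, so the longitude may be off by as much as 1e-05°.
At latitude 56.8° a degree of longitude spans 111120 m × cos 56.8° = 111120 × 0.5476 ≈ 60845.2 m.
Maximum E–W displacement: 1e-05 × 60845.2 = 0.608452 m.

0.61 meters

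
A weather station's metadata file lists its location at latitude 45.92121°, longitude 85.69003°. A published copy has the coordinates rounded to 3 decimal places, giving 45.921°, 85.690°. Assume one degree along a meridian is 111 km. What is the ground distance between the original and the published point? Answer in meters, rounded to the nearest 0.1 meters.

23.4 meters

Δlat = 45.92121 − 45.921 = +0.00021°; Δlon = 85.69003 − 85.690 = +0.00003°.
North–south shift: 0.00021 × 111000 = 23.31 m.
East–west at this latitude: 0.00003° × 111000 × cos 45.921° ≈ 0.00003 × 77217.1 = 2.31651 m.
Distance: √(23.31² + 2.31651²) ≈ 23.4248 m.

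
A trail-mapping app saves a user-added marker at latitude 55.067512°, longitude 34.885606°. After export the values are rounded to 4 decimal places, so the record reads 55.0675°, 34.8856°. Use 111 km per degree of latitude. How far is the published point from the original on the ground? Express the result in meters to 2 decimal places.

1.39 meters

Δlat = 55.067512 − 55.0675 = +0.000012°; Δlon = 34.885606 − 34.8856 = +0.000006°.
N–S: 0.000012° × 111000 m/° = 1.332 m.
East–west at this latitude: 0.000006° × 111000 × cos 55.0675° ≈ 0.000006 × 63559.8 = 0.381359 m.
Distance: √(1.332² + 0.381359²) ≈ 1.38552 m.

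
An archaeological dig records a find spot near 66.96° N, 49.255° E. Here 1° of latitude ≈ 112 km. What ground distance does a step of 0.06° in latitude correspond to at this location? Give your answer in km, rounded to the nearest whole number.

0.06° × 112000 m/° = 6720 m.
That is 6720 m = 6.72 km.

7 km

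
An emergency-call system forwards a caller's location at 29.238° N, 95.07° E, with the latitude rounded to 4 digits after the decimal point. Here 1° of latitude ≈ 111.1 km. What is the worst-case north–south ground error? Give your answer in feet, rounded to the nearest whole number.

18 feet

Rounding to 4 decimal places leaves the latitude within ±5e-05° of the true value.
Along the meridian that is 5e-05° × 111100 m/° = 5.555 m.
In feet: 5.555 m ÷ 0.3048 ≈ 18.225 ft.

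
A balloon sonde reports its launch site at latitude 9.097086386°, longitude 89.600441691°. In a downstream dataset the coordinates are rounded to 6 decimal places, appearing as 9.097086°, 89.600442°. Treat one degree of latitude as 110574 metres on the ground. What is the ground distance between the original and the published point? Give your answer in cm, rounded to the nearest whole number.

Δlat = 9.097086386 − 9.097086 = +0.000000386°; Δlon = 89.600441691 − 89.600442 = -0.000000309°.
North–south shift: 0.000000386 × 110574 = 0.0426816 m.
E–W at 9.09709°: -0.000000309° × 110574 × cos 9.09709° = -0.000000309 × 110574 × 0.9874 ≈ -0.0337376 m.
Distance: √(0.0426816² + 0.0337376²) ≈ 0.0544053 m.
That is 0.0544053 m = 5.4405 cm.

5 cm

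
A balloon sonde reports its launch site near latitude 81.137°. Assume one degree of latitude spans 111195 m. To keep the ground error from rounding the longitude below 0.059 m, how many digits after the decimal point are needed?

At 81.137° one degree of longitude covers 111195 × cos 81.137° ≈ 111195 × 0.1541 ≈ 17132.1 m.
Rounding to N decimal places gives at most 0.5 × 10⁻ᴺ degrees of error, i.e. 0.5 × 10⁻ᴺ × 17132.1 m.
Setting 8566.04 × 10⁻ᴺ ≤ 0.059 gives 10ᴺ ≥ 1.452e+05, i.e. N ≥ 5.16.
N = 5 would give 0.0857 m (too coarse); N = 6 gives 0.00857 m ≤ 0.059 m.

6 decimal places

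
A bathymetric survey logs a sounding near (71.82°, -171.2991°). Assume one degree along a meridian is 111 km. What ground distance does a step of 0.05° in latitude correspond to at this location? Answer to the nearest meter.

0.05° × 111000 m/° = 5550 m.

5550 meters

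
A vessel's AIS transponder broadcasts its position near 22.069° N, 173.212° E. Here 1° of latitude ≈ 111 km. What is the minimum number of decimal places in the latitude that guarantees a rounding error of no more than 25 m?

4 decimal places

One degree of latitude covers 111000 m.
Rounding to N decimal places gives at most 0.5 × 10⁻ᴺ degrees of error, i.e. 0.5 × 10⁻ᴺ × 111000 m.
Need 0.5 × 111000 × 10⁻ᴺ ≤ 25 → 10⁻ᴺ ≤ 4.505e-04, so N ≥ 3.35.
So 4 decimal places suffice (5.55 m); 3 would allow up to 55.5 m.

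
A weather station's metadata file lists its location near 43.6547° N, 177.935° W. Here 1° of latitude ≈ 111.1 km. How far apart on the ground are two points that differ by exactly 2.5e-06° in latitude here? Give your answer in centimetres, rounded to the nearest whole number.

2.5e-06° × 111100 m/° = 0.27775 m.
That is 0.27775 m = 27.775 cm.

28 centimetres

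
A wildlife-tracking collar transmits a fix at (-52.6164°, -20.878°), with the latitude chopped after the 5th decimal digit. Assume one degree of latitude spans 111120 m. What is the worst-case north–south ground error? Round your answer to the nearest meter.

1 meters

Truncating at 5 decimal places can drop up to a full unit in the last place, so the latitude may be off by as much as 1e-05°.
Along the meridian that is 1e-05° × 111120 m/° = 1.1112 m.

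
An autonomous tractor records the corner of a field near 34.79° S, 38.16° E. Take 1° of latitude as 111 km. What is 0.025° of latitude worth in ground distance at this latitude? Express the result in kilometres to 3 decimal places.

0.025° × 111000 m/° = 2775 m.
That is 2775 m = 2.775 km.

2.775 kilometres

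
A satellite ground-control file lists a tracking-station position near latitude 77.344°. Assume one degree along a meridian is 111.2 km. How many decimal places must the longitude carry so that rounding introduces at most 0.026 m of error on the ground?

At 77.344° one degree of longitude covers 111200 × cos 77.344° ≈ 111200 × 0.2191 ≈ 24363.6 m.
With N decimal places the half-ulp bound is 0.5·10⁻ᴺ°, or 0.5·10⁻ᴺ × 24363.6 m on the ground.
Need 0.5 × 24363.6 × 10⁻ᴺ ≤ 0.026 → 10⁻ᴺ ≤ 2.134e-06, so N ≥ 5.67.
N = 5 would give 0.122 m (too coarse); N = 6 gives 0.0122 m ≤ 0.026 m.

6 decimal places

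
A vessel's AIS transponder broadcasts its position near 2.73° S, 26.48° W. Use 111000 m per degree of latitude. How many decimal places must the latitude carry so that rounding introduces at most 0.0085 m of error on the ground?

One degree of latitude covers 111000 m.
With N decimal places the half-ulp bound is 0.5·10⁻ᴺ°, or 0.5·10⁻ᴺ × 111000 m on the ground.
Setting 55500 × 10⁻ᴺ ≤ 0.0085 gives 10ᴺ ≥ 6.529e+06, i.e. N ≥ 6.81.
N = 6 would give 0.0555 m (too coarse); N = 7 gives 0.00555 m ≤ 0.0085 m.

7 decimal places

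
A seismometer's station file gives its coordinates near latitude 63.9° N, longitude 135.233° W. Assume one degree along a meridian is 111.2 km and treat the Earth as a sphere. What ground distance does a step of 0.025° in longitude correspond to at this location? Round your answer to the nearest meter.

0.025° of longitude at 63.9° is 0.025 × 111200 × cos 63.9° ≈ 0.025 × 48921.2 = 1223.03 m.

1223 meters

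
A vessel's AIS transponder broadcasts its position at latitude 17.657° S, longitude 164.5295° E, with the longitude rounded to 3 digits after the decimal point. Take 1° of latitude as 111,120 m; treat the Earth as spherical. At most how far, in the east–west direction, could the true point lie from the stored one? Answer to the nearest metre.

Rounding to 3 decimal places leaves the longitude within ±0.0005° of the true value.
Parallels shrink by cos φ, so at 17.657° a degree of longitude is 111120 × 0.9529 ≈ 105885 m.
East–west error: 0.0005° × 105885 m/° ≈ 52.9425 m.

53 metres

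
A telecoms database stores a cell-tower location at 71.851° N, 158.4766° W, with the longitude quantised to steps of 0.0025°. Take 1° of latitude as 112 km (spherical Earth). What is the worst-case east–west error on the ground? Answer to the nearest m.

44 m

With a 0.0025° grid the true value lies within half a step, ±0.0025°/2 = ±0.00125°, of the stored one.
Parallels shrink by cos φ, so at 71.851° a degree of longitude is 112000 × 0.3115 ≈ 34886.8 m.
Maximum E–W displacement: 0.00125 × 34886.8 = 43.6085 m.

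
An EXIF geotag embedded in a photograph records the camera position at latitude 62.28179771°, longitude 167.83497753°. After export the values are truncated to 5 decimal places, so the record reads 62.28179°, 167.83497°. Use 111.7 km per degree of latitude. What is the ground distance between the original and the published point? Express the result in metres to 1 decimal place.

The latitude changed by +0.00000771° and the longitude by +0.00000753°.
N–S: 0.00000771° × 111700 m/° = 0.861207 m.
E–W at 62.2818°: 0.00000753° × 111700 × cos 62.2818° = 0.00000753 × 111700 × 0.4651 ≈ 0.391216 m.
Combined displacement = (0.861207² + 0.391216²)^½ ≈ 0.9459 m.

0.9 metres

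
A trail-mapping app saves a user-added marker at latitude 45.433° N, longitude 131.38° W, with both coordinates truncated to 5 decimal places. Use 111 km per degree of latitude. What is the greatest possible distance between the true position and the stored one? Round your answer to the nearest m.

Truncating at 5 decimal places can drop up to a full unit in the last place, so each coordinate may be off by as much as 1e-05°.
N–S: 1e-05° × 111000 m/° = 1.11 m.
Longitude error → 1e-05 × 111000 × cos 45.433° = 1e-05 × 111000 × 0.7017 ≈ 0.778935 m.
The two errors are perpendicular, so the maximum displacement is √(1.11² + 0.778935²) ≈ 1.35604 m.

1 m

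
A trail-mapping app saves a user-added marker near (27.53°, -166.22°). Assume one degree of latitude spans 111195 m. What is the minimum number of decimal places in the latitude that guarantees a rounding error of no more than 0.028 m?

One degree of latitude covers 111195 m.
With N decimal places the half-ulp bound is 0.5·10⁻ᴺ°, or 0.5·10⁻ᴺ × 111195 m on the ground.
Need 0.5 × 111195 × 10⁻ᴺ ≤ 0.028 → 10⁻ᴺ ≤ 5.036e-07, so N ≥ 6.30.
N = 6 would give 0.0556 m (too coarse); N = 7 gives 0.00556 m ≤ 0.028 m.

7 decimal places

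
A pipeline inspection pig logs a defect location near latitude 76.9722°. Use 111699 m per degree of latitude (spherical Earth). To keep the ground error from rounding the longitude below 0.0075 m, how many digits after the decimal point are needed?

7

At 76.9722° one degree of longitude covers 111699 × cos 76.9722° ≈ 111699 × 0.2254 ≈ 25179.6 m.
Rounding to N decimal places gives at most 0.5 × 10⁻ᴺ degrees of error, i.e. 0.5 × 10⁻ᴺ × 25179.6 m.
Setting 12589.8 × 10⁻ᴺ ≤ 0.0075 gives 10ᴺ ≥ 1.679e+06, i.e. N ≥ 6.22.
So 7 decimal places suffice (0.00126 m); 6 would allow up to 0.0126 m.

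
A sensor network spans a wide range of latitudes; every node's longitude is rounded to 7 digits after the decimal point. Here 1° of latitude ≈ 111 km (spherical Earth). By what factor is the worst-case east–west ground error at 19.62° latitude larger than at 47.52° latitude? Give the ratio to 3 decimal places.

1.395

Rounding to 7 decimal places leaves the longitude within ±5e-08° of the true value.
At 19.62°: 5e-08° × 111000 × cos 19.62° = 5e-08 × 111000 × 0.9419 ≈ 0.0052278 m.
Error at 47.52° = 5e-08° × 111000 × cos 47.52° ≈ 0.00555 × 0.6753 = 0.0037481 m.
Ratio: 0.0052278 / 0.0037481 = cos 19.62° / cos 47.52° ≈ 1.3948.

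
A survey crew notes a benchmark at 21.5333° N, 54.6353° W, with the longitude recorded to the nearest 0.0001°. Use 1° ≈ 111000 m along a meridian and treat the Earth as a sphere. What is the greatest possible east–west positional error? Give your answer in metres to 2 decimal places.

Rounding to 4 decimal places leaves the longitude within ±5e-05° of the true value.
One degree of longitude at 21.5333° is 111000 × cos 21.5333° ≈ 111000 × 0.9302 = 103253 m.
Maximum E–W displacement: 5e-05 × 103253 = 5.16263 m.

5.16 metres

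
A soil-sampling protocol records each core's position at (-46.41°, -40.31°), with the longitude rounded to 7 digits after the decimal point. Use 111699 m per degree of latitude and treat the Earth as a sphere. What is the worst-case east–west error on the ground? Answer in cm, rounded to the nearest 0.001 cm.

0.385 cm

Rounding to 7 decimal places leaves the longitude within ±5e-08° of the true value.
Parallels shrink by cos φ, so at 46.41° a degree of longitude is 111699 × 0.6895 ≈ 77015.7 m.
East–west error: 5e-08° × 77015.7 m/° ≈ 0.00385078 m.
That is 0.00385078 m = 0.38508 cm.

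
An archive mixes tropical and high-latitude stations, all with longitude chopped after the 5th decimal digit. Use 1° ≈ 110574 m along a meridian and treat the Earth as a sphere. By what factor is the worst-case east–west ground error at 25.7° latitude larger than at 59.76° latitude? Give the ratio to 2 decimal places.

Truncating at 5 decimal places can drop up to a full unit in the last place, so the longitude may be off by as much as 1e-05°.
Error at 25.7° = 1e-05° × 110574 × cos 25.7° ≈ 1.1057 × 0.9011 = 0.99636 m.
Error at 59.76° = 1e-05° × 110574 × cos 59.76° ≈ 1.1057 × 0.5036 = 0.55688 m.
Ratio: 0.99636 / 0.55688 = cos 25.7° / cos 59.76° ≈ 1.7892.

1.79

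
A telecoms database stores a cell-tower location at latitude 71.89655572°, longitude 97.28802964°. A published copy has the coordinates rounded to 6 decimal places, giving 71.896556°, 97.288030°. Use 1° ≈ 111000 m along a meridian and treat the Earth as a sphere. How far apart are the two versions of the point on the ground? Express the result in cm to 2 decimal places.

3.35 cm

Δlat = 71.89655572 − 71.896556 = -0.00000028°; Δlon = 97.28802964 − 97.288030 = -0.00000036°.
North–south shift: -0.00000028 × 111000 = -0.03108 m.
E–W at 71.8966°: -0.00000036° × 111000 × cos 71.8966° = -0.00000036 × 111000 × 0.3107 ≈ -0.0124169 m.
Combined displacement = (0.03108² + 0.0124169²)^½ ≈ 0.0334686 m.
That is 0.0334686 m = 3.3469 cm.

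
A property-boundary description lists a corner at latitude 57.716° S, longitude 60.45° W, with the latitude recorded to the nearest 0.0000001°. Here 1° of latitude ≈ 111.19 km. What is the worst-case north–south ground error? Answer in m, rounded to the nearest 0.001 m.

Rounding to 7 decimal places leaves the latitude within ±5e-08° of the true value.
Along the meridian that is 5e-08° × 111190 m/° = 0.0055595 m.

0.006 m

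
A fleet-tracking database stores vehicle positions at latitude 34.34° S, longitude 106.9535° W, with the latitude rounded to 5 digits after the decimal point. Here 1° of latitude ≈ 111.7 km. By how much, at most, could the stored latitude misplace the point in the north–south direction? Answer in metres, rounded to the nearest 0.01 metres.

0.56 metres

Rounding to 5 decimal places leaves the latitude within ±5e-06° of the true value.
North–south distance: 5e-06° × 111700 m/° = 0.5585 m.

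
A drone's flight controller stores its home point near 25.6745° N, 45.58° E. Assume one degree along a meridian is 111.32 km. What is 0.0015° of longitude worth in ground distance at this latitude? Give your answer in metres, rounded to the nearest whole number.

150 metres

0.0015° of longitude at 25.6745° is 0.0015 × 111320 × cos 25.6745° ≈ 0.0015 × 100329 = 150.494 m.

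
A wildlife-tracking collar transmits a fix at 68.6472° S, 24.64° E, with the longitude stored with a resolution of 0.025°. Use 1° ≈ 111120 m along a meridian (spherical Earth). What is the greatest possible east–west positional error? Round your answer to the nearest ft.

With a 0.025° grid the true value lies within half a step, ±0.025°/2 = ±0.0125°, of the stored one.
Parallels shrink by cos φ, so at 68.6472° a degree of longitude is 111120 × 0.3641 ≈ 40459.9 m.
East–west error: 0.0125° × 40459.9 m/° ≈ 505.748 m.
Converting: 505.748 m × 3.2808 ft/m ≈ 1659.3 ft.

1659 ft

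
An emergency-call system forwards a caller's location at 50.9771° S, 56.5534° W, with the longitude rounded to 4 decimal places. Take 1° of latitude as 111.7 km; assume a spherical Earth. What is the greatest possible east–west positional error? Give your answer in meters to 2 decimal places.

3.52 meters

Rounding to 4 decimal places leaves the longitude within ±5e-05° of the true value.
One degree of longitude at 50.9771° is 111700 × cos 50.9771° ≈ 111700 × 0.6296 = 70329.8 m.
So at most 5e-05° × 70329.8 ≈ 3.51649 m east–west.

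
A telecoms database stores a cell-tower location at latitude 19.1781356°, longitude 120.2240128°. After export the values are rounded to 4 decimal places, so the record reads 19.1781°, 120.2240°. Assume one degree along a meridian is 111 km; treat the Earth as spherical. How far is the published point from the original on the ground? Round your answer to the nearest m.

Δlat = 19.1781356 − 19.1781 = +0.0000356°; Δlon = 120.2240128 − 120.2240 = +0.0000128°.
North–south shift: 0.0000356 × 111000 = 3.9516 m.
East–west at this latitude: 0.0000128° × 111000 × cos 19.1781° ≈ 0.0000128 × 104840 = 1.34195 m.
Distance: √(3.9516² + 1.34195²) ≈ 4.17324 m.

4 m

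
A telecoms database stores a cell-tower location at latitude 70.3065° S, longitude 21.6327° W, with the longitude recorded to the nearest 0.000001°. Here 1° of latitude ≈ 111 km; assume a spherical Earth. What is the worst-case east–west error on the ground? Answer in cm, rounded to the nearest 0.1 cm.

1.9 cm

Rounding to 6 decimal places leaves the longitude within ±5e-07° of the true value.
Parallels shrink by cos φ, so at 70.3065° a degree of longitude is 111000 × 0.3370 ≈ 37405.7 m.
East–west error: 5e-07° × 37405.7 m/° ≈ 0.0187029 m.
That is 0.0187029 m = 1.8703 cm.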